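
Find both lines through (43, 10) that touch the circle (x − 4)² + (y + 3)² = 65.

4x − 7y = 102 and x − 8y = −37

A line y − (10) = m(x − (43)) is tangent when its distance from (4, −3) is √65:
[m·(−39) − (−13)]² = 65(m² + 1)
56m² − 39m + 4 = 0, so m = 4/7 or m = 1/8.
With m = 4/7: 4x − 7y = 102. With m = 1/8: x − 8y = −37.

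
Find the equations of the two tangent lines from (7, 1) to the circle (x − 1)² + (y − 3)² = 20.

2x + y = 15 and x − 2y = 5

Write the tangent as mx − y + (1 − m·(7)) = 0 and set its distance from the centre to 2√5:
(−6m − (2))² = 20(m² + 1)
2m² + 3m − 2 = 0, so m = −2 or m = 1/2.
With m = −2: 2x + y = 15. With m = 1/2: x − 2y = 5.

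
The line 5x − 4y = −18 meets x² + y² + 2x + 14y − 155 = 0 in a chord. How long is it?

Centre (−1, −7), r² = 205. Perpendicular distance d from centre to line = |41| / √41 = 41/√41.
Chord = 2√(r² − d²) = 2·√(164) = 4√41.

4√41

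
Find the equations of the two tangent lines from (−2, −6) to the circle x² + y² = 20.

x − 2y = 10 and 2x + y = −10

Let a tangent through (−2, −6) have slope m. Its distance from (0, 0) must equal 2√5:
(2m − (6))² = 20(m² + 1)
2m² + 3m − 2 = 0, so m = 1/2 or m = −2.
With m = 1/2: x − 2y = 10. With m = −2: 2x + y = −10.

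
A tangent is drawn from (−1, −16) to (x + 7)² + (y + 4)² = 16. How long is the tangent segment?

With centre O = (−7, −4), |OP|² = 180 and r² = 16.
By the tangent–radius right angle, tangent length = √(|PO|² − r²) = √164 = 2√41.

2√41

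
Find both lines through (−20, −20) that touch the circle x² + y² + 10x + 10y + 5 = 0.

A line y − (−20) = m(x − (−20)) is tangent when its distance from (−5, −5) is 3√5:
[m·(15) − (15)]² = 45(m² + 1)
2m² − 5m + 2 = 0, so m = 2 or m = 1/2.
With m = 2: 2x − y = −20. With m = 1/2: x − 2y = 20.

2x − y = −20 and x − 2y = 20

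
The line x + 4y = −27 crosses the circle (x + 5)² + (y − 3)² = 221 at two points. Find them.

(−19, −2) and (5, −8)

Express y = (−27 − x)/4 and substitute into the circle:
17x² + 238x − 1615 = 0  ⟹  x² + 14x − 95 = 0
x = 5 or x = −19, giving (5, −8) and (−19, −2).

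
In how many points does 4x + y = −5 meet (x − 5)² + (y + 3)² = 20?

d² = (4·5 + 1·(−3) − (−5))²/17 = 484/17; r² = 20.
Since d² > r², the line lies outside the circle.

0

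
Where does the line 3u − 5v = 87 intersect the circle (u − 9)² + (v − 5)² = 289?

(9, −12) and (24, −3)

Substitute v = (−87 + 3u)/5:
34u² − 1122u + 7344 = 0  ⟹  u² − 33u + 216 = 0
u = 24 or u = 9, giving (24, −3) and (9, −12).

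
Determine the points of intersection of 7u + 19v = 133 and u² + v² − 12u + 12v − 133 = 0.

(0, 7) and (19, 0)

Express v = (133 − 7u)/19 and substitute into the circle:
410u² − 7790u = 0  ⟹  u² − 19u = 0
u = 19 or u = 0, giving (19, 0) and (0, 7).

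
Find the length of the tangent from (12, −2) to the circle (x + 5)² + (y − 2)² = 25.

2√70

Centre (−5, 2), r² = 25. |PO|² = (17)² + (−4)² = 305.
Power of the point: PT² = |PO|² − r² = 280, so PT = 2√70.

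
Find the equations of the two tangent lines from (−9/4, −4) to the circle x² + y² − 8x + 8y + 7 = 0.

4x − 3y = 3 and 4x + 3y = −21

Let a tangent through (−9/4, −4) have slope m. Its distance from (4, −4) must equal 5:
[m·(25/4) − (0)]² = 25(m² + 1)
9m² − 16 = 0, so m = 4/3 or m = −4/3.
Through (−9/4, −4) these give 4x − 3y = 3 and 4x + 3y = −21.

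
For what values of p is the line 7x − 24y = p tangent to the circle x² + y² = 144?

Tangency holds when the distance from the centre (0, 0) to the line equals the radius 12:
|7·0 − 24·0 − p| / √625 = 12
|p| = 12·25, so p = 300 or p = −300.

p = −300 or p = 300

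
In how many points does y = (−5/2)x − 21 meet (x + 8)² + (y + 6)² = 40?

2

d² = (5·(−8) + 2·(−6) − (−42))²/29 = 100/29; r² = 40.
Since d² < r², the line cuts the circle twice.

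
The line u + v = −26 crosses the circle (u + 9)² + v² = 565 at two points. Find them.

(−32, 6) and (−3, −23)

From the line, v = −u − 26. Substituting:
2u² + 70u + 192 = 0  ⟹  u² + 35u + 96 = 0
u = −3 or u = −32, giving (−3, −23) and (−32, 6).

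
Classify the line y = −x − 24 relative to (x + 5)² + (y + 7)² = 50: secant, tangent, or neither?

neither

Substituting the line into the circle gives 2x² + 44x + 264 = 0.
Discriminant = (44)² − 4·2·(264) = −176 < 0.
No real roots: the line does not meet the circle.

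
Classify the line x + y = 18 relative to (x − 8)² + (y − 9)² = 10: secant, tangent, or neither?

secant

Substituting the line into the circle gives 2x² − 34x + 135 = 0.
Δ = 1156 − 1080 = 76.
Two real roots: the line is a secant.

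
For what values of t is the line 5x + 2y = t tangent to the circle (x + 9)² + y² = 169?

For a tangent, require d(centre, line) = r = 13.
|5·(−9) + 2·0 − t| / √29 = 13
|t − (−45)| = 13√29.

t = −45 ± 13√29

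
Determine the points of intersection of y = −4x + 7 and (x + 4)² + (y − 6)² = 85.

(−2, 15) and (2, −1)

Substitute y = −4x + 7:
17x² − 68 = 0  ⟹  x² − 4 = 0
x = 2 or x = −2, giving (2, −1) and (−2, 15).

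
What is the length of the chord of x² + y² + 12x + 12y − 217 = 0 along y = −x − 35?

The distance from (−6, −6) to the line is 23/√2, and r² = 289.
Chord = 2√(r² − d²) = 2·√(49/2) = 7√2.

7√2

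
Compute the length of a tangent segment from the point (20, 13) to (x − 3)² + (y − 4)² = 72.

With centre O = (3, 4), |OP|² = 370 and r² = 72.
Power of the point: PT² = |PO|² − r² = 298, so PT = √298.

√298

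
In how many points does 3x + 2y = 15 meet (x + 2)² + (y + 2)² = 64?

2

Substituting the line into the circle gives 13x² − 98x + 121 = 0.
Discriminant = (−98)² − 4·13·(121) = 3312 > 0.
Two real roots: the line is a secant.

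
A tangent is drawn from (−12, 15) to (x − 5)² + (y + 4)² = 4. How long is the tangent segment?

√646

Centre (5, −4), r² = 4. |PO|² = (−17)² + (19)² = 650.
Power of the point: PT² = |PO|² − r² = 646, so PT = √646.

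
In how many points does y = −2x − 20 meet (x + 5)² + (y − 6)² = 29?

Centre (−5, 6), r² = 29. Distance² from centre to line = (16)²/5 = 256/5.
Since d² > r², the line lies outside the circle.

0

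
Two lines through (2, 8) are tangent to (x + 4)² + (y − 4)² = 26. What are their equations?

Let a tangent through (2, 8) have slope m. Its distance from (−4, 4) must equal √26:
[m·(−6) − (−4)]² = 26(m² + 1)
5m² − 24m − 5 = 0, so m = 5 or m = −1/5.
With m = 5: 5x − y = 2. With m = −1/5: x + 5y = 42.

5x − y = 2 and x + 5y = 42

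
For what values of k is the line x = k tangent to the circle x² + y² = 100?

k = −10 or k = 10

For a tangent, require d(centre, line) = r = 10.
|1·0 + 0·0 − k| / √1 = 10
|k| = 10, so k = 10 or k = −10.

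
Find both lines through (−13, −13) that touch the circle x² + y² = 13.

Let a tangent through (−13, −13) have slope m. Its distance from (0, 0) must equal √13:
(13m − (13))² = 13(m² + 1)
6m² − 13m + 6 = 0, so m = 3/2 or m = 2/3.
Through (−13, −13) these give 3x − 2y = −13 and 2x − 3y = 13.

3x − 2y = −13 and 2x − 3y = 13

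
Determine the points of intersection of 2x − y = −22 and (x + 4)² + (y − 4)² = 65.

(−11, 0) and (−5, 12)

Substitute y = 2x + 22:
5x² + 80x + 275 = 0  ⟹  x² + 16x + 55 = 0
x = −5 or x = −11, giving (−5, 12) and (−11, 0).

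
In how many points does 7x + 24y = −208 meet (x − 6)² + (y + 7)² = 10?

0

Substituting the line into the circle gives 625x² − 6352x + 16576 = 0.
Δ = 40347904 − 41440000 = −1092096.
No real roots: the line does not meet the circle.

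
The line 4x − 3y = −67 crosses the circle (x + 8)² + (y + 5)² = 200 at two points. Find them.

(−22, −7) and (−10, 9)

Express y = (67 + 4x)/3 and substitute into the circle:
25x² + 800x + 5500 = 0  ⟹  x² + 32x + 220 = 0
x = −10 or x = −22, giving (−10, 9) and (−22, −7).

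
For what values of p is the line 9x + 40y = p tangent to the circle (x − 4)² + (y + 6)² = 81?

For a tangent, require d(centre, line) = r = 9.
|9·4 + 40·(−6) − p| / √1681 = 9
|p − (−204)| = 9·41, so p = 165 or p = −573.

p = −573 or p = 165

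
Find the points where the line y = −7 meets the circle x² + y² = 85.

(−6, −7) and (6, −7)

From the line, y = −7. Substituting:
x² − 36 = 0
x = 6 or x = −6, giving (6, −7) and (−6, −7).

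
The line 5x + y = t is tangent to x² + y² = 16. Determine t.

t = ±4√26

The line touches the circle iff its distance from (0, 0) is 4:
|5·0 + 1·0 − t| / √26 = 4
|t| = 4√26.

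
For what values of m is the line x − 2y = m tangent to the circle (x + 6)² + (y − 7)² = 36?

Tangency holds when the distance from the centre (−6, 7) to the line equals the radius 6:
|1·(−6) − 2·7 − m| / √5 = 6
|m − (−20)| = 6√5.

m = −20 ± 6√5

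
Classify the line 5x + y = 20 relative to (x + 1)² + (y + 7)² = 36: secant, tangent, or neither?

Centre (−1, −7), r² = 36. Distance² from centre to line = (−32)²/26 = 512/13.
Since d² > r², the line lies outside the circle.

neither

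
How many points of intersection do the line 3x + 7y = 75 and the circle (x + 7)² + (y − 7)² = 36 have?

0

d² = (3·(−7) + 7·7 − (75))²/58 = 2209/58; r² = 36.
Since d² > r², the line lies outside the circle.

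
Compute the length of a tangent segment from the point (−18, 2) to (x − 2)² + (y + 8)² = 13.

With centre O = (2, −8), |OP|² = 500 and r² = 13.
By the tangent–radius right angle, tangent length = √(|PO|² − r²) = √487.

√487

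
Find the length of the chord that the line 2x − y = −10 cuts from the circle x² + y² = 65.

6√5

The distance from (0, 0) to the line is 10/√5, and r² = 65.
Chord = 2√(r² − d²) = 2·√(45) = 6√5.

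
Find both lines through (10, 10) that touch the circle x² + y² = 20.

Write the tangent as mx − y + (10 − m·(10)) = 0 and set its distance from the centre to 2√5:
(−10m − (−10))² = 20(m² + 1)
2m² − 5m + 2 = 0, so m = 2 or m = 1/2.
Through (10, 10) these give 2x − y = 10 and x − 2y = −10.

2x − y = 10 and x − 2y = −10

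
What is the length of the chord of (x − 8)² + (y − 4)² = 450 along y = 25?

The distance from (8, 4) to the line is 21, and r² = 450.
Chord = 2√(r² − d²) = 2·√(9) = 6.

6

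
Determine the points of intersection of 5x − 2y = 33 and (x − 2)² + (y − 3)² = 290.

(1, −14) and (13, 16)

Substitute y = (−33 + 5x)/2:
29x² − 406x + 377 = 0  ⟹  x² − 14x + 13 = 0
x = 13 or x = 1, giving (13, 16) and (1, −14).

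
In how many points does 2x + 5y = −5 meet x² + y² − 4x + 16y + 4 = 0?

Centre (2, −8), r² = 64. Distance² from centre to line = (−31)²/29 = 961/29.
Since d² < r², the line cuts the circle twice.

2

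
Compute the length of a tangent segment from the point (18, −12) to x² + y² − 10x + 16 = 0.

4√19

With centre O = (5, 0), |OP|² = 313 and r² = 9.
By the tangent–radius right angle, tangent length = √(|PO|² − r²) = √304 = 4√19.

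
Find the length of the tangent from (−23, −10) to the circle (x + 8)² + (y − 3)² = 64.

Centre (−8, 3), r² = 64. |PO|² = (−15)² + (−13)² = 394.
By the tangent–radius right angle, tangent length = √(|PO|² − r²) = √330.

√330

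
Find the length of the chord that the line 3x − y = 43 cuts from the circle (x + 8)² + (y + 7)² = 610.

Centre (−8, −7), r² = 610. Perpendicular distance d from centre to line = |−60| / √10 = 60/√10.
Half the chord is √(r² − d²) = √(250), so the full chord is 10√10.

10√10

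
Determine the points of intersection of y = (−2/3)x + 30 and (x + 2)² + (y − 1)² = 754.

(3, 28) and (21, 16)

Substitute y = (90 − 2x)/3:
13x² − 312x + 819 = 0  ⟹  x² − 24x + 63 = 0
x = 21 or x = 3, giving (21, 16) and (3, 28).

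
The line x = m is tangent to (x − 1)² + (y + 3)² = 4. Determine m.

m = −1 or m = 3

Tangency holds when the distance from the centre (1, −3) to the line equals the radius 2:
|1·1 + 0·(−3) − m| / √1 = 2
|m − (1)| = 2, so m = 3 or m = −1.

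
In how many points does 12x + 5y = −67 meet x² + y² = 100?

Centre (0, 0), r² = 100. Distance² from centre to line = (67)²/169 = 4489/169.
Since d² < r², the line cuts the circle twice.

2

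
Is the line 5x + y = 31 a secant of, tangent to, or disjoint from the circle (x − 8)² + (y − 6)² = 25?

secant

Substituting the line into the circle gives 26x² − 266x + 664 = 0.
Δ = 70756 − 69056 = 1700.
Two real roots: the line is a secant.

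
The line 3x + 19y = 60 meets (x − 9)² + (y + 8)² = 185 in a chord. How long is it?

The distance from (9, −8) to the line is 185/√370, and r² = 185.
Half the chord is √(r² − d²) = √(185/2), so the full chord is √370.

√370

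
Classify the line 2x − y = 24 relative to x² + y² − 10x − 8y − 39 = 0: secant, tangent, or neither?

secant

d² = (2·5 − 1·4 − (24))²/5 = 324/5; r² = 80.
Since d² < r², the line cuts the circle twice.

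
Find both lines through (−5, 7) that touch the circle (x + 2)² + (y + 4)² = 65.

A line y − (7) = m(x − (−5)) is tangent when its distance from (−2, −4) is √65:
(3m − (−11))² = 65(m² + 1)
28m² − 33m − 28 = 0, so m = 7/4 or m = −4/7.
Through (−5, 7) these give 7x − 4y = −63 and 4x + 7y = 29.

7x − 4y = −63 and 4x + 7y = 29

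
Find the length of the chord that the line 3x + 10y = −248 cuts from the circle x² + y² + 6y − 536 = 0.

2√109

Centre (0, −3), r² = 545. Perpendicular distance d from centre to line = |218| / √109 = 218/√109.
Half the chord is √(r² − d²) = √(109), so the full chord is 2√109.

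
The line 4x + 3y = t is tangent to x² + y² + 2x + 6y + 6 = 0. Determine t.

t = −23 or t = −3

Tangency holds when the distance from the centre (−1, −3) to the line equals the radius 2:
|4·(−1) + 3·(−3) − t| / √25 = 2
|t − (−13)| = 2·5, so t = −3 or t = −23.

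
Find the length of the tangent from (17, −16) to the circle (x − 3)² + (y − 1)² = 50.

With centre O = (3, 1), |OP|² = 485 and r² = 50.
The tangent meets the radius at right angles, so tangent² = |PO|² − r² = 485 − 50 = 435.

√435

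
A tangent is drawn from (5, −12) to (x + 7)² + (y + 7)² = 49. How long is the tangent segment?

With centre O = (−7, −7), |OP|² = 169 and r² = 49.
By the tangent–radius right angle, tangent length = √(|PO|² − r²) = √120 = 2√30.

2√30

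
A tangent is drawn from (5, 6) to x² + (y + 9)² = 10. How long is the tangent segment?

The centre is (0, −9) and r = √10. The square of the distance from P to the centre is 25 + 225 = 250.
Power of the point: PT² = |PO|² − r² = 240, so PT = 4√15.

4√15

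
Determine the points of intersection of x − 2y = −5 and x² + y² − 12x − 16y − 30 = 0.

From the line, y = (5 + x)/2. Substituting:
5x² − 70x − 255 = 0  ⟹  x² − 14x − 51 = 0
x = 17 or x = −3, giving (17, 11) and (−3, 1).

(−3, 1) and (17, 11)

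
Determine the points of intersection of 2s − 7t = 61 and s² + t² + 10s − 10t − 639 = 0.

From the line, t = (−61 + 2s)/7. Substituting:
53s² + 106s − 23320 = 0  ⟹  s² + 2s − 440 = 0
s = 20 or s = −22, giving (20, −3) and (−22, −15).

(−22, −15) and (20, −3)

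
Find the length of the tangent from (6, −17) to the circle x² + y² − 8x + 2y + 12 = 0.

With centre O = (4, −1), |OP|² = 260 and r² = 5.
The tangent meets the radius at right angles, so tangent² = |PO|² − r² = 260 − 5 = 255.

√255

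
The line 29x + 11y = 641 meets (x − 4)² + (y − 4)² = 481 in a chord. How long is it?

√962

The distance from (4, 4) to the line is 481/√962, and r² = 481.
Chord = 2√(r² − d²) = 2·√(481/2) = √962.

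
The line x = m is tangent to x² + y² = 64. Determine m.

m = −8 or m = 8

The line touches the circle iff its distance from (0, 0) is 8:
|1·0 + 0·0 − m| / √1 = 8
|m| = 8, so m = 8 or m = −8.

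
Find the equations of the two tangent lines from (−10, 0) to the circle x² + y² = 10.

x − 3y = −10 and x + 3y = −10

Let a tangent through (−10, 0) have slope m. Its distance from (0, 0) must equal √10:
[m·(10) − (0)]² = 10(m² + 1)
9m² − 1 = 0, so m = 1/3 or m = −1/3.
With m = 1/3: x − 3y = −10. With m = −1/3: x + 3y = −10.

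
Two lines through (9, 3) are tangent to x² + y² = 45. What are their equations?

A line y − (3) = m(x − (9)) is tangent when its distance from (0, 0) is 3√5:
(−9m − (−3))² = 45(m² + 1)
2m² − 3m − 2 = 0, so m = −1/2 or m = 2.
Through (9, 3) these give x + 2y = 15 and 2x − y = 15.

x + 2y = 15 and 2x − y = 15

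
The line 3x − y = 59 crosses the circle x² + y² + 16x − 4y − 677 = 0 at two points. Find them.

Substitute y = 3x − 59:
10x² − 350x + 3040 = 0  ⟹  x² − 35x + 304 = 0
x = 19 or x = 16, giving (19, −2) and (16, −11).

(16, −11) and (19, −2)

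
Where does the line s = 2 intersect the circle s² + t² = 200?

The line gives s = 2. Substituting into the circle:
t² − 196 = 0
t = 14 or t = −14, giving (2, 14) and (2, −14).

(2, −14) and (2, 14)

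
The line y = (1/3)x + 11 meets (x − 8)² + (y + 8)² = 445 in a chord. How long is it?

Express y = (33 + x)/3 and substitute into the circle:
10x² − 30x − 180 = 0  ⟹  x² − 3x − 18 = 0
x = 6 or x = −3, giving (6, 13) and (−3, 10).
Chord length = distance between (6, 13) and (−3, 10) = √90 = 3√10.

3√10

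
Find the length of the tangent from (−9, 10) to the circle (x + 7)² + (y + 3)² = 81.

2√23

Centre (−7, −3), r² = 81. |PO|² = (−2)² + (13)² = 173.
The tangent meets the radius at right angles, so tangent² = |PO|² − r² = 173 − 81 = 92.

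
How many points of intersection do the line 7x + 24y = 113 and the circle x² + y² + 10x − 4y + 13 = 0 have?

1

Substituting the line into the circle gives 625x² + 4850x + 9409 = 0.
Discriminant = (4850)² − 4·625·(9409) = 0.
A repeated root: the line is tangent.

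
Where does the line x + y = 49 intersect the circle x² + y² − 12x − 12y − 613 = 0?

Express y = −x + 49 and substitute into the circle:
2x² − 98x + 1200 = 0  ⟹  x² − 49x + 600 = 0
x = 25 or x = 24, giving (25, 24) and (24, 25).

(24, 25) and (25, 24)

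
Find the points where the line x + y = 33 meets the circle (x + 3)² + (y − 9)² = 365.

(10, 23) and (11, 22)

Substitute y = −x + 33:
2x² − 42x + 220 = 0  ⟹  x² − 21x + 110 = 0
x = 11 or x = 10, giving (11, 22) and (10, 23).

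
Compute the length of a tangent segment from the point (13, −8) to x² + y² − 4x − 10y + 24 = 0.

√285

The centre is (2, 5) and r = √5. The square of the distance from P to the centre is 121 + 169 = 290.
By the tangent–radius right angle, tangent length = √(|PO|² − r²) = √285.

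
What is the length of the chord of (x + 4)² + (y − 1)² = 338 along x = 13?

14

The line gives x = 13. Substituting into the circle:
y² − 2y − 48 = 0
y = 8 or y = −6, giving (13, 8) and (13, −6).
|(13, 8) − (13, −6)| = √((0)² + (14)²) = 14.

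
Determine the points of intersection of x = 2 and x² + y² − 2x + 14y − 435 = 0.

(2, −29) and (2, 15)

The line gives x = 2. Substituting into the circle:
y² + 14y − 435 = 0
y = 15 or y = −29, giving (2, 15) and (2, −29).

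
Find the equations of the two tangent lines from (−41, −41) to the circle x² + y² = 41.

5x − 4y = −41 and 4x − 5y = 41

Write the tangent as mx − y + (−41 − m·(−41)) = 0 and set its distance from the centre to √41:
[m·(41) − (41)]² = 41(m² + 1)
20m² − 41m + 20 = 0, so m = 5/4 or m = 4/5.
With m = 5/4: 5x − 4y = −41. With m = 4/5: 4x − 5y = 41.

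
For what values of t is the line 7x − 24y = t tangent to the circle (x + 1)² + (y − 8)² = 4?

t = −249 or t = −149

The line touches the circle iff its distance from (−1, 8) is 2:
|7·(−1) − 24·8 − t| / √625 = 2
|t − (−199)| = 2·25, so t = −149 or t = −249.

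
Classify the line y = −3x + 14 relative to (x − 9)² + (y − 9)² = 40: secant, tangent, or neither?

Substituting the line into the circle gives 10x² − 48x + 66 = 0.
Discriminant = (−48)² − 4·10·(66) = −336 < 0.
No real roots: the line does not meet the circle.

neither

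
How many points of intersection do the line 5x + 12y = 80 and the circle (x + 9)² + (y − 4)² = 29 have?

0

d² = (5·(−9) + 12·4 − (80))²/169 = 5929/169; r² = 29.
Since d² > r², the line lies outside the circle.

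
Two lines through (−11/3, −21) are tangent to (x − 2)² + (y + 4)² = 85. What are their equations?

6x − 7y = 125 and 9x + 2y = −75

A line y − (−21) = m(x − (−11/3)) is tangent when its distance from (2, −4) is √85:
(17/3m − (17))² = 85(m² + 1)
14m² + 51m − 54 = 0, so m = 6/7 or m = −9/2.
Through (−11/3, −21) these give 6x − 7y = 125 and 9x + 2y = −75.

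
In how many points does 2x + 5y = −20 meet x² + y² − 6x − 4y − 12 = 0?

d² = (2·3 + 5·2 − (−20))²/29 = 1296/29; r² = 25.
Since d² > r², the line lies outside the circle.

0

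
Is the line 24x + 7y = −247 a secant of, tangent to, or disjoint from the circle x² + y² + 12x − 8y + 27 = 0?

disjoint

Substituting the line into the circle gives 625x² + 13788x + 76164 = 0.
Discriminant = (13788)² − 4·625·(76164) = −301056 < 0.
No real roots: the line does not meet the circle.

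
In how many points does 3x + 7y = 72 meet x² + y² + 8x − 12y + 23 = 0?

0

Substituting the line into the circle gives 58x² + 212x + 263 = 0.
Δ = 44944 − 61016 = −16072.
No real roots: the line does not meet the circle.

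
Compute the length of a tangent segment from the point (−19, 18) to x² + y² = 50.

√635

The centre is (0, 0) and r = 5√2. The square of the distance from P to the centre is 361 + 324 = 685.
Power of the point: PT² = |PO|² − r² = 635, so PT = √635.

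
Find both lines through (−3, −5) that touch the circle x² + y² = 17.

A line y − (−5) = m(x − (−3)) is tangent when its distance from (0, 0) is √17:
[m·(3) − (5)]² = 17(m² + 1)
4m² + 15m − 4 = 0, so m = −4 or m = 1/4.
Through (−3, −5) these give 4x + y = −17 and x − 4y = 17.

4x + y = −17 and x − 4y = 17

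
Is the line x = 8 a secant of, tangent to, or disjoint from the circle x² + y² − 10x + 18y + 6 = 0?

secant

Substituting the line into the circle gives y² + 18y − 10 = 0.
Discriminant = (18)² − 4·1·(−10) = 364 > 0.
Two real roots: the line is a secant.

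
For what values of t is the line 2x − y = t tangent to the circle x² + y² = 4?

t = ±2√5

Tangency holds when the distance from the centre (0, 0) to the line equals the radius 2:
|2·0 − 1·0 − t| / √5 = 2
|t| = 2√5.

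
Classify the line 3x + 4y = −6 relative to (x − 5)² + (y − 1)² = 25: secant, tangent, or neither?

tangent

Substituting the line into the circle gives 25x² − 100x + 100 = 0.
Δ = 10000 − 10000 = 0.
A repeated root: the line is tangent.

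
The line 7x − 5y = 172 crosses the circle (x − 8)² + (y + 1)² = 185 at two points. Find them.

(16, −12) and (21, −5)

Express y = (−172 + 7x)/5 and substitute into the circle:
74x² − 2738x + 24864 = 0  ⟹  x² − 37x + 336 = 0
x = 21 or x = 16, giving (21, −5) and (16, −12).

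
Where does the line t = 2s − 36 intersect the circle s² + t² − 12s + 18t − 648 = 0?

(0, −36) and (24, 12)

From the line, t = 2s − 36. Substituting:
5s² − 120s = 0  ⟹  s² − 24s = 0
s = 24 or s = 0, giving (24, 12) and (0, −36).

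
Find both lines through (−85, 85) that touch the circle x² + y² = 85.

Write the tangent as mx − y + (85 − m·(−85)) = 0 and set its distance from the centre to √85:
(85m − (−85))² = 85(m² + 1)
42m² + 85m + 42 = 0, so m = −7/6 or m = −6/7.
Through (−85, 85) these give 7x + 6y = −85 and 6x + 7y = 85.

7x + 6y = −85 and 6x + 7y = 85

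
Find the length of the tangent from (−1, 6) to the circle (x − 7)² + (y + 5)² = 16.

13

With centre O = (7, −5), |OP|² = 185 and r² = 16.
The tangent meets the radius at right angles, so tangent² = |PO|² − r² = 185 − 16 = 169.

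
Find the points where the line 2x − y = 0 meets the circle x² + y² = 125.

Substitute y = 2x:
5x² − 125 = 0  ⟹  x² − 25 = 0
x = 5 or x = −5, giving (5, 10) and (−5, −10).

(−5, −10) and (5, 10)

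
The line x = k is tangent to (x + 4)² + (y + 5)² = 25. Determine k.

k = −9 or k = 1

The line touches the circle iff its distance from (−4, −5) is 5:
|1·(−4) + 0·(−5) − k| / √1 = 5
|k − (−4)| = 5, so k = 1 or k = −9.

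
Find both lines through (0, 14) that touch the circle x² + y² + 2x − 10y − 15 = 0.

Let a tangent through (0, 14) have slope m. Its distance from (−1, 5) must equal √41:
[m·(−1) − (−9)]² = 41(m² + 1)
20m² + 9m − 20 = 0, so m = 4/5 or m = −5/4.
Through (0, 14) these give 4x − 5y = −70 and 5x + 4y = 56.

4x − 5y = −70 and 5x + 4y = 56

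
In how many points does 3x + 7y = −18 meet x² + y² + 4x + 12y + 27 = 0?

d² = (3·(−2) + 7·(−6) − (−18))²/58 = 450/29; r² = 13.
Since d² > r², the line lies outside the circle.

0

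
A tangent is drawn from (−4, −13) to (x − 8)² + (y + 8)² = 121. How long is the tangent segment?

The centre is (8, −8) and r = 11. The square of the distance from P to the centre is 144 + 25 = 169.
By the tangent–radius right angle, tangent length = √(|PO|² − r²) = √48 = 4√3.

4√3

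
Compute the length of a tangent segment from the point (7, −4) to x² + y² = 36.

√29

Centre (0, 0), r² = 36. |PO|² = (7)² + (−4)² = 65.
The tangent meets the radius at right angles, so tangent² = |PO|² − r² = 65 − 36 = 29.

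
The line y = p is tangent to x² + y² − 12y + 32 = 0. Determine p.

Tangency holds when the distance from the centre (0, 6) to the line equals the radius 2:
|0·0 + 1·6 − p| / √1 = 2
|p − (6)| = 2, so p = 8 or p = 4.

p = 4 or p = 8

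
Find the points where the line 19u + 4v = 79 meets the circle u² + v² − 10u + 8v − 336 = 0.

From the line, v = (79 − 19u)/4. Substituting:
377u² − 3770u + 3393 = 0  ⟹  u² − 10u + 9 = 0
u = 9 or u = 1, giving (9, −23) and (1, 15).

(1, 15) and (9, −23)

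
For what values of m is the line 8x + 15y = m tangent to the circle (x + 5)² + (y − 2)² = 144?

m = −214 or m = 194

Tangency holds when the distance from the centre (−5, 2) to the line equals the radius 12:
|8·(−5) + 15·2 − m| / √289 = 12
|m − (−10)| = 12·17, so m = 194 or m = −214.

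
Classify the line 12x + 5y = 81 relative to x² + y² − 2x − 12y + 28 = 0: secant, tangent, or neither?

d² = (12·1 + 5·6 − (81))²/169 = 9; r² = 9.
Since d² = r², the line is tangent.

tangent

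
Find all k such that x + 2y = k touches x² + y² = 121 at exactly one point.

k = ±11√5

Tangency holds when the distance from the centre (0, 0) to the line equals the radius 11:
|1·0 + 2·0 − k| / √5 = 11
|k| = 11√5.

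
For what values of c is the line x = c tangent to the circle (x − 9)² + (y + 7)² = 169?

Tangency holds when the distance from the centre (9, −7) to the line equals the radius 13:
|1·9 + 0·(−7) − c| / √1 = 13
|c − (9)| = 13, so c = 22 or c = −4.

c = −4 or c = 22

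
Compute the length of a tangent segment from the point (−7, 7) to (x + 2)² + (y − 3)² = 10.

With centre O = (−2, 3), |OP|² = 41 and r² = 10.
The tangent meets the radius at right angles, so tangent² = |PO|² − r² = 41 − 10 = 31.

√31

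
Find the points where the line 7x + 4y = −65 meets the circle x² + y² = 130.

Express y = (−65 − 7x)/4 and substitute into the circle:
65x² + 910x + 2145 = 0  ⟹  x² + 14x + 33 = 0
x = −3 or x = −11, giving (−3, −11) and (−11, 3).

(−11, 3) and (−3, −11)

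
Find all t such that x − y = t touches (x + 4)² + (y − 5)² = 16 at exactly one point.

t = −9 ± 4√2

Tangency holds when the distance from the centre (−4, 5) to the line equals the radius 4:
|1·(−4) − 1·5 − t| / √2 = 4
|t − (−9)| = 4√2.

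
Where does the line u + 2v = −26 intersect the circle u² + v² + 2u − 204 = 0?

(−14, −6) and (2, −14)

Express v = (−26 − u)/2 and substitute into the circle:
5u² + 60u − 140 = 0  ⟹  u² + 12u − 28 = 0
u = 2 or u = −14, giving (2, −14) and (−14, −6).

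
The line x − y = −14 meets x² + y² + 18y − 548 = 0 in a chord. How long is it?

27√2

The distance from (0, −9) to the line is 23/√2, and r² = 629.
Chord = 2√(r² − d²) = 2·√(729/2) = 27√2.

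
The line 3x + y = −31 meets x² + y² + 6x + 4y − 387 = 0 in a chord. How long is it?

The distance from (−3, −2) to the line is 20/√10, and r² = 400.
Half the chord is √(r² − d²) = √(360), so the full chord is 12√10.

12√10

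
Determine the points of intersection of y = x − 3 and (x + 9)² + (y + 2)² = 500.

(−19, −22) and (11, 8)

Express y = x − 3 and substitute into the circle:
2x² + 16x − 418 = 0  ⟹  x² + 8x − 209 = 0
x = 11 or x = −19, giving (11, 8) and (−19, −22).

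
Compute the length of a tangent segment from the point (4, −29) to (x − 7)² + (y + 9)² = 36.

√373

Centre (7, −9), r² = 36. |PO|² = (−3)² + (−20)² = 409.
By the tangent–radius right angle, tangent length = √(|PO|² − r²) = √373.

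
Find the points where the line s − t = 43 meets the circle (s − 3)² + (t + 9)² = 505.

(15, −28) and (22, −21)

From the line, t = s − 43. Substituting:
2s² − 74s + 660 = 0  ⟹  s² − 37s + 330 = 0
s = 22 or s = 15, giving (22, −21) and (15, −28).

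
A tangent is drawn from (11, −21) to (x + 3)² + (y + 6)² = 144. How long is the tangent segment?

With centre O = (−3, −6), |OP|² = 421 and r² = 144.
By the tangent–radius right angle, tangent length = √(|PO|² − r²) = √277.

√277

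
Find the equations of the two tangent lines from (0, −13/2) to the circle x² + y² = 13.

A line y − (−13/2) = m(x − (0)) is tangent when its distance from (0, 0) is √13:
(0m − (13/2))² = 13(m² + 1)
4m² − 9 = 0, so m = −3/2 or m = 3/2.
Through (0, −13/2) these give 3x + 2y = −13 and 3x − 2y = 13.

3x + 2y = −13 and 3x − 2y = 13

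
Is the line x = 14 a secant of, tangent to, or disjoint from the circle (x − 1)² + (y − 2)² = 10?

disjoint

d² = (1·1 + 0·2 − (14))² = 169; r² = 10.
Since d² > r², the line lies outside the circle.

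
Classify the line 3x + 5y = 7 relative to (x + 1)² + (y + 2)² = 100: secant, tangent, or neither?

d² = (3·(−1) + 5·(−2) − (7))²/34 = 200/17; r² = 100.
Since d² < r², the line cuts the circle twice.

secant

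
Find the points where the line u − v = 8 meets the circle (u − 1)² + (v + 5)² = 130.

(−6, −14) and (10, 2)

Express v = u − 8 and substitute into the circle:
2u² − 8u − 120 = 0  ⟹  u² − 4u − 60 = 0
u = 10 or u = −6, giving (10, 2) and (−6, −14).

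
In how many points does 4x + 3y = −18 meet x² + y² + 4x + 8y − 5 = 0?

Centre (−2, −4), r² = 25. Distance² from centre to line = (−2)²/25 = 4/25.
Since d² < r², the line cuts the circle twice.

2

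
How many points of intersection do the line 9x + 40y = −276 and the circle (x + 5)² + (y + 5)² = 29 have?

2

d² = (9·(−5) + 40·(−5) − (−276))²/1681 = 961/1681; r² = 29.
Since d² < r², the line cuts the circle twice.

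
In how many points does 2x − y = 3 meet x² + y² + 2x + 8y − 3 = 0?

d² = (2·(−1) − 1·(−4) − (3))²/5 = 1/5; r² = 20.
Since d² < r², the line cuts the circle twice.

2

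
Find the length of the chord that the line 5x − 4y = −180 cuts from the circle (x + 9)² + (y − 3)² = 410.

2√41

Centre (−9, 3), r² = 410. Perpendicular distance d from centre to line = |123| / √41 = 123/√41.
Half the chord is √(r² − d²) = √(41), so the full chord is 2√41.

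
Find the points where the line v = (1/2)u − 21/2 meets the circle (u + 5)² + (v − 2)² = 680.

From the line, v = (−21 + u)/2. Substituting:
5u² − 10u − 1995 = 0  ⟹  u² − 2u − 399 = 0
u = 21 or u = −19, giving (21, 0) and (−19, −20).

(−19, −20) and (21, 0)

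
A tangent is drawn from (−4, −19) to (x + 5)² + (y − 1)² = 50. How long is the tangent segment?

3√39

With centre O = (−5, 1), |OP|² = 401 and r² = 50.
The tangent meets the radius at right angles, so tangent² = |PO|² − r² = 401 − 50 = 351.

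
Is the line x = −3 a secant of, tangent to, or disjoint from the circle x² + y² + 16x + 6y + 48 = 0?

tangent

Substituting the line into the circle gives y² + 6y + 9 = 0.
Δ = 36 − 36 = 0.
A repeated root: the line is tangent.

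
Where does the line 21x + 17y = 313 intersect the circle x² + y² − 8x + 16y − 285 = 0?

(6, 11) and (23, −10)

Substitute y = (313 − 21x)/17:
730x² − 21170x + 100740 = 0  ⟹  x² − 29x + 138 = 0
x = 23 or x = 6, giving (23, −10) and (6, 11).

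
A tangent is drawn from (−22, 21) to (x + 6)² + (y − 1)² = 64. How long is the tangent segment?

4√37

The centre is (−6, 1) and r = 8. The square of the distance from P to the centre is 256 + 400 = 656.
By the tangent–radius right angle, tangent length = √(|PO|² − r²) = √592 = 4√37.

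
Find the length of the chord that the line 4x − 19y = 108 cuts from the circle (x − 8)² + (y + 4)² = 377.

2√377

The distance from (8, −4) to the line is 0/√377, and r² = 377.
Chord = 2√(r² − d²) = 2·√(377) = 2√377.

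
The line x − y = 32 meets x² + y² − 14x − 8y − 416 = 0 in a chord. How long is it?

Centre (7, 4), r² = 481. Perpendicular distance d from centre to line = |−29| / √2 = 29/√2.
Chord = 2√(r² − d²) = 2·√(121/2) = 11√2.

11√2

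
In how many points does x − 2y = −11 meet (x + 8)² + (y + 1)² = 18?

2

Substituting the line into the circle gives 5x² + 90x + 353 = 0.
Δ = 8100 − 7060 = 1040.
Two real roots: the line is a secant.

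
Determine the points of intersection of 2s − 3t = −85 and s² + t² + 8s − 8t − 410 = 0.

Substitute t = (85 + 2s)/3:
13s² + 364s + 1495 = 0  ⟹  s² + 28s + 115 = 0
s = −5 or s = −23, giving (−5, 25) and (−23, 13).

(−23, 13) and (−5, 25)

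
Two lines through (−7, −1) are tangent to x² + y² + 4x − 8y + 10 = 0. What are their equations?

Let a tangent through (−7, −1) have slope m. Its distance from (−2, 4) must equal √10:
(5m − (5))² = 10(m² + 1)
3m² − 10m + 3 = 0, so m = 1/3 or m = 3.
With m = 1/3: x − 3y = −4. With m = 3: 3x − y = −20.

x − 3y = −4 and 3x − y = −20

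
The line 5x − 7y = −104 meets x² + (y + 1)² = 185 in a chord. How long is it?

Substitute y = (104 + 5x)/7:
74x² + 1110x + 3256 = 0  ⟹  x² + 15x + 44 = 0
x = −4 or x = −11, giving (−4, 12) and (−11, 7).
Chord length = distance between (−4, 12) and (−11, 7) = √74 = √74.

√74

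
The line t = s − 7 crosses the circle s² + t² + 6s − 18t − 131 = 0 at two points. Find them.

From the line, t = s − 7. Substituting:
2s² − 26s + 44 = 0  ⟹  s² − 13s + 22 = 0
s = 11 or s = 2, giving (11, 4) and (2, −5).

(2, −5) and (11, 4)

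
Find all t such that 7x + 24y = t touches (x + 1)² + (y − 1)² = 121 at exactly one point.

The line touches the circle iff its distance from (−1, 1) is 11:
|7·(−1) + 24·1 − t| / √625 = 11
|t − (17)| = 11·25, so t = 292 or t = −258.

t = −258 or t = 292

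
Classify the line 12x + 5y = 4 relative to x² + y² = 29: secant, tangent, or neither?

Substituting the line into the circle gives 169x² − 96x − 709 = 0.
Discriminant = (−96)² − 4·169·(−709) = 488500 > 0.
Two real roots: the line is a secant.

secant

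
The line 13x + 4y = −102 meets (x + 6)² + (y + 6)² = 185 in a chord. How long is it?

Centre (−6, −6), r² = 185. Perpendicular distance d from centre to line = |0| / √185 = 0/√185.
Chord = 2√(r² − d²) = 2·√(185) = 2√185.

2√185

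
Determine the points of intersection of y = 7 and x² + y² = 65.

Express y = 7 and substitute into the circle:
x² − 16 = 0
x = 4 or x = −4, giving (4, 7) and (−4, 7).

(−4, 7) and (4, 7)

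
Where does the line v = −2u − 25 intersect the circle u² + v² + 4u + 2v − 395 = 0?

(−18, 11) and (−2, −21)

Substitute v = −2u − 25:
5u² + 100u + 180 = 0  ⟹  u² + 20u + 36 = 0
u = −2 or u = −18, giving (−2, −21) and (−18, 11).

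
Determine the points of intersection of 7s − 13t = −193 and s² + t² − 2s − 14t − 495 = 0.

(−22, 3) and (17, 24)

From the line, t = (193 + 7s)/13. Substituting:
218s² + 1090s − 81532 = 0  ⟹  s² + 5s − 374 = 0
s = 17 or s = −22, giving (17, 24) and (−22, 3).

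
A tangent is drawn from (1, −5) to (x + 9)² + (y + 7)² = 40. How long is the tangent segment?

8

Centre (−9, −7), r² = 40. |PO|² = (10)² + (2)² = 104.
Power of the point: PT² = |PO|² − r² = 64, so PT = 8.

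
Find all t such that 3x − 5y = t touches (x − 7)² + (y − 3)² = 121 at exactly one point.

t = 6 ± 11√34

The line touches the circle iff its distance from (7, 3) is 11:
|3·7 − 5·3 − t| / √34 = 11
|t − (6)| = 11√34.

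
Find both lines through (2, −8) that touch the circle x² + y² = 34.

Write the tangent as mx − y + (−8 − m·(2)) = 0 and set its distance from the centre to √34:
(−2m − (8))² = 34(m² + 1)
15m² − 16m − 15 = 0, so m = −3/5 or m = 5/3.
Through (2, −8) these give 3x + 5y = −34 and 5x − 3y = 34.

3x + 5y = −34 and 5x − 3y = 34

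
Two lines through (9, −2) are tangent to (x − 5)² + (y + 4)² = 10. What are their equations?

Let a tangent through (9, −2) have slope m. Its distance from (5, −4) must equal √10:
(−4m − (−2))² = 10(m² + 1)
3m² − 8m − 3 = 0, so m = −1/3 or m = 3.
Through (9, −2) these give x + 3y = 3 and 3x − y = 29.

x + 3y = 3 and 3x − y = 29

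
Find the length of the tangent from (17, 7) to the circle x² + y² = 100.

The centre is (0, 0) and r = 10. The square of the distance from P to the centre is 289 + 49 = 338.
Power of the point: PT² = |PO|² − r² = 238, so PT = √238.

√238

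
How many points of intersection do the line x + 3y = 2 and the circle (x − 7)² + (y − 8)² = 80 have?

d² = (1·7 + 3·8 − (2))²/10 = 841/10; r² = 80.
Since d² > r², the line lies outside the circle.

0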